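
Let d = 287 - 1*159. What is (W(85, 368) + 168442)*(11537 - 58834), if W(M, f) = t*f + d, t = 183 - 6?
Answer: -11053592682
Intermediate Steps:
d = 128 (d = 287 - 159 = 128)
t = 177
W(M, f) = 128 + 177*f (W(M, f) = 177*f + 128 = 128 + 177*f)
(W(85, 368) + 168442)*(11537 - 58834) = ((128 + 177*368) + 168442)*(11537 - 58834) = ((128 + 65136) + 168442)*(-47297) = (65264 + 168442)*(-47297) = 233706*(-47297) = -11053592682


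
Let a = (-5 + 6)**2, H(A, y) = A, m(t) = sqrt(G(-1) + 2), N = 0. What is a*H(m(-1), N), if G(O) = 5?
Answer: sqrt(7) ≈ 2.6458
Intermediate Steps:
m(t) = sqrt(7) (m(t) = sqrt(5 + 2) = sqrt(7))
a = 1 (a = 1**2 = 1)
a*H(m(-1), N) = 1*sqrt(7) = sqrt(7)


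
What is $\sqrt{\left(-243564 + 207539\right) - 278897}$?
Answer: $i \sqrt{314922} \approx 561.18 i$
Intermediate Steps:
$\sqrt{\left(-243564 + 207539\right) - 278897} = \sqrt{-36025 - 278897} = \sqrt{-314922} = i \sqrt{314922}$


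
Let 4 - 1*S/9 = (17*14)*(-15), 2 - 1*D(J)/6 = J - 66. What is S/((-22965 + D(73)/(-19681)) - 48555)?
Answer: -105509841/234597515 ≈ -0.44975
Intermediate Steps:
D(J) = 408 - 6*J (D(J) = 12 - 6*(J - 66) = 12 - 6*(-66 + J) = 12 + (396 - 6*J) = 408 - 6*J)
S = 32166 (S = 36 - 9*17*14*(-15) = 36 - 2142*(-15) = 36 - 9*(-3570) = 36 + 32130 = 32166)
S/((-22965 + D(73)/(-19681)) - 48555) = 32166/((-22965 + (408 - 6*73)/(-19681)) - 48555) = 32166/((-22965 + (408 - 438)*(-1/19681)) - 48555) = 32166/((-22965 - 30*(-1/19681)) - 48555) = 32166/((-22965 + 30/19681) - 48555) = 32166/(-451974135/19681 - 48555) = 32166/(-1407585090/19681) = 32166*(-19681/1407585090) = -105509841/234597515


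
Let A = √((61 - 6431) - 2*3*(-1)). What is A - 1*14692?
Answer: -14692 + 2*I*√1591 ≈ -14692.0 + 79.775*I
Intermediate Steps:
A = 2*I*√1591 (A = √(-6370 - 6*(-1)) = √(-6370 + 6) = √(-6364) = 2*I*√1591 ≈ 79.775*I)
A - 1*14692 = 2*I*√1591 - 1*14692 = 2*I*√1591 - 14692 = -14692 + 2*I*√1591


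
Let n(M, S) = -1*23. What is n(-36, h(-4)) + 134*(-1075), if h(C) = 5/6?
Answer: -144073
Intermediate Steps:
h(C) = ⅚ (h(C) = 5*(⅙) = ⅚)
n(M, S) = -23
n(-36, h(-4)) + 134*(-1075) = -23 + 134*(-1075) = -23 - 144050 = -144073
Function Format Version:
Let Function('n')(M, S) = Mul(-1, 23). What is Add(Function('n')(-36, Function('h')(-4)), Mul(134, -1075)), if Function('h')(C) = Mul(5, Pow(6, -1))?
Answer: -144073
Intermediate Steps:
Function('h')(C) = Rational(5, 6) (Function('h')(C) = Mul(5, Rational(1, 6)) = Rational(5, 6))
Function('n')(M, S) = -23
Add(Function('n')(-36, Function('h')(-4)), Mul(134, -1075)) = Add(-23, Mul(134, -1075)) = Add(-23, -144050) = -144073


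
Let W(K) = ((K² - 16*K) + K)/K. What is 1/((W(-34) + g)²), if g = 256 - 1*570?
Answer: 1/131769 ≈ 7.5890e-6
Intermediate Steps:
g = -314 (g = 256 - 570 = -314)
W(K) = (K² - 15*K)/K
1/((W(-34) + g)²) = 1/(((-15 - 34) - 314)²) = 1/((-49 - 314)²) = 1/((-363)²) = 1/131769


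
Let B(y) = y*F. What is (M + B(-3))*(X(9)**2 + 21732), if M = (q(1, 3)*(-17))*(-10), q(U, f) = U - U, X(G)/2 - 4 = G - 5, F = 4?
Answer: -263856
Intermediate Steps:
X(G) = -2 + 2*G (X(G) = 8 + 2*(G - 5) = 8 + 2*(-5 + G) = 8 + (-10 + 2*G) = -2 + 2*G)
q(U, f) = 0
M = 0 (M = (0*(-17))*(-10) = 0*(-10) = 0)
B(y) = 4*y (B(y) = y*4 = 4*y)
(M + B(-3))*(X(9)**2 + 21732) = (0 + 4*(-3))*((-2 + 2*9)**2 + 21732) = (0 - 12)*((-2 + 18)**2 + 21732) = -12*(16**2 + 21732) = -12*(256 + 21732) = -12*21988 = -263856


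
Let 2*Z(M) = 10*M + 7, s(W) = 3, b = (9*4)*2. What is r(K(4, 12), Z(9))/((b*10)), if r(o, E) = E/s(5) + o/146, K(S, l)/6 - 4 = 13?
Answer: 7387/315360 ≈ 0.023424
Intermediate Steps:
b = 72 (b = 36*2 = 72)
K(S, l) = 102 (K(S, l) = 24 + 6*13 = 24 + 78 = 102)
Z(M) = 7/2 + 5*M (Z(M) = (10*M + 7)/2 = (7 + 10*M)/2 = 7/2 + 5*M)
r(o, E) = E/3 + o/146
r(K(4, 12), Z(9))/((b*10)) = ((7/2 + 5*9)/3 + (1/146)*102)/((72*10)) = ((7/2 + 45)/3 + 51/73)/720 = ((⅓)*(97/2) + 51/73)*(1/720) = (97/6 + 51/73)*(1/720) = (7387/438)*(1/720) = 7387/315360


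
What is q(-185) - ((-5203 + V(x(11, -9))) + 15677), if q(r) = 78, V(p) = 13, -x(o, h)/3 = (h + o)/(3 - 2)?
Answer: -10409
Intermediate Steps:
x(o, h) = -3*h - 3*o (x(o, h) = -3*(h + o)/(3 - 2) = -3*(h + o)/1 = -3*(h + o) = -3*h - 3*o)
q(-185) - ((-5203 + V(x(11, -9))) + 15677) = 78 - ((-5203 + 13) + 15677) = 78 - (-5190 + 15677) = 78 - 1*10487 = 78 - 10487 = -10409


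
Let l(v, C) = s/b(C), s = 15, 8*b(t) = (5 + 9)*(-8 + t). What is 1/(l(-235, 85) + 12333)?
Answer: 539/6647547 ≈ 8.1083e-5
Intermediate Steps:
b(t) = -14 + 7*t/4 (b(t) = ((5 + 9)*(-8 + t))/8 = (14*(-8 + t))/8 = (-112 + 14*t)/8 = -14 + 7*t/4)
l(v, C) = 15/(-14 + 7*C/4)
1/(l(-235, 85) + 12333) = 1/(60/(7*(-8 + 85)) + 12333) = 1/((60/7)/77 + 12333) = 1/((60/7)*(1/77) + 12333) = 1/(60/539 + 12333) = 1/(6647547/539) = 539/6647547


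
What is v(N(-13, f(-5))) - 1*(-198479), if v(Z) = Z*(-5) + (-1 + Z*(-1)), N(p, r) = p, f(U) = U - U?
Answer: 198556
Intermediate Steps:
f(U) = 0
v(Z) = -1 - 6*Z (v(Z) = -5*Z + (-1 - Z) = -1 - 6*Z)
v(N(-13, f(-5))) - 1*(-198479) = (-1 - 6*(-13)) - 1*(-198479) = (-1 + 78) + 198479 = 77 + 198479 = 198556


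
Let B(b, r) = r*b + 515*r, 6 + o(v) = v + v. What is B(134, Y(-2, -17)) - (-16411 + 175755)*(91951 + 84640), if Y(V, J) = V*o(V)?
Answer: -28138703324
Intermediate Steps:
o(v) = -6 + 2*v (o(v) = -6 + (v + v) = -6 + 2*v)
Y(V, J) = V*(-6 + 2*V)
B(b, r) = 515*r + b*r (B(b, r) = b*r + 515*r = 515*r + b*r)
B(134, Y(-2, -17)) - (-16411 + 175755)*(91951 + 84640) = (2*(-2)*(-3 - 2))*(515 + 134) - (-16411 + 175755)*(91951 + 84640) = (2*(-2)*(-5))*649 - 159344*176591 = 20*649 - 1*28138716304 = 12980 - 28138716304 = -28138703324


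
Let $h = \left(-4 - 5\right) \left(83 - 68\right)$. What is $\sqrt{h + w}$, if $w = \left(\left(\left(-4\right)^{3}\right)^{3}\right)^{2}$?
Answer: $\sqrt{68719476601} \approx 2.6214 \cdot 10^{5}$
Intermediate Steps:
$w = 68719476736$ ($w = \left(\left(-64\right)^{3}\right)^{2} = \left(-262144\right)^{2} = 68719476736$)
$h = -135$ ($h = \left(-4 - 5\right) 15 = \left(-9\right) 15 = -135$)
$\sqrt{h + w} = \sqrt{-135 + 68719476736} = \sqrt{68719476601}$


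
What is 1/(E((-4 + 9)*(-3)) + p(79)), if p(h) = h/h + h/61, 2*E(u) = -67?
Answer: -122/3807 ≈ -0.032046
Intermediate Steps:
E(u) = -67/2 (E(u) = (½)*(-67) = -67/2)
p(h) = 1 + h/61 (p(h) = 1 + h*(1/61) = 1 + h/61)
1/(E((-4 + 9)*(-3)) + p(79)) = 1/(-67/2 + (1 + (1/61)*79)) = 1/(-67/2 + (1 + 79/61)) = 1/(-67/2 + 140/61) = 1/(-3807/122) = -122/3807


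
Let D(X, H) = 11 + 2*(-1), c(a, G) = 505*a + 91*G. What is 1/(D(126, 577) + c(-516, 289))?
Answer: -1/234272 ≈ -4.2685e-6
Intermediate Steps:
c(a, G) = 91*G + 505*a
D(X, H) = 9 (D(X, H) = 11 - 2 = 9)
1/(D(126, 577) + c(-516, 289)) = 1/(9 + (91*289 + 505*(-516))) = 1/(9 + (26299 - 260580)) = 1/(9 - 234281) = 1/(-234272) = -1/234272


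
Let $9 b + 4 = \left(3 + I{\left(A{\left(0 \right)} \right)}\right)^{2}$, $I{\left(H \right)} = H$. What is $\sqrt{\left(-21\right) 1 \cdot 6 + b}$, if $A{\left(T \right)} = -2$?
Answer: $\frac{i \sqrt{1137}}{3} \approx 11.24 i$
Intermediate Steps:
$b = - \frac{1}{3}$ ($b = - \frac{4}{9} + \frac{\left(3 - 2\right)^{2}}{9} = - \frac{4}{9} + \frac{1^{2}}{9} = - \frac{4}{9} + \frac{1}{9} \cdot 1 = - \frac{4}{9} + \frac{1}{9} = - \frac{1}{3} \approx -0.33333$)
$\sqrt{\left(-21\right) 1 \cdot 6 + b} = \sqrt{\left(-21\right) 1 \cdot 6 - \frac{1}{3}} = \sqrt{\left(-21\right) 6 - \frac{1}{3}} = \sqrt{-126 - \frac{1}{3}} = \sqrt{- \frac{379}{3}} = \frac{i \sqrt{1137}}{3}$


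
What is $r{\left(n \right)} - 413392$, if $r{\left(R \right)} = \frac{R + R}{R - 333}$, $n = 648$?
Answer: $- \frac{14468576}{35} \approx -4.1339 \cdot 10^{5}$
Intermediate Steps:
$r{\left(R \right)} = \frac{2 R}{-333 + R}$
$r{\left(n \right)} - 413392 = 2 \cdot 648 \frac{1}{-333 + 648} - 413392 = 2 \cdot 648 \cdot \frac{1}{315} - 413392 = \frac{144}{35} - 413392 = - \frac{14468576}{35}$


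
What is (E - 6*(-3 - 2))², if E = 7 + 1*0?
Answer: 1369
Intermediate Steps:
E = 7 (E = 7 + 0 = 7)
(E - 6*(-3 - 2))² = (7 - 6*(-3 - 2))² = (7 - 6*(-5))² = (7 + 30)² = 37² = 1369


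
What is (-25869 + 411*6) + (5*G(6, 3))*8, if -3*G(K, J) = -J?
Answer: -23363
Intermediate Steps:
G(K, J) = J/3 (G(K, J) = -(-1)*J/3 = J/3)
(-25869 + 411*6) + (5*G(6, 3))*8 = (-25869 + 411*6) + (5*((⅓)*3))*8 = (-25869 + 2466) + (5*1)*8 = -23403 + 5*8 = -23403 + 40 = -23363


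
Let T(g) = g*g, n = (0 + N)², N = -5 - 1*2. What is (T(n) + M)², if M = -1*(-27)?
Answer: 5895184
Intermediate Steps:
N = -7 (N = -5 - 2 = -7)
M = 27
n = 49 (n = (0 - 7)² = (-7)² = 49)
T(g) = g²
(T(n) + M)² = (49² + 27)² = (2401 + 27)² = 2428² = 5895184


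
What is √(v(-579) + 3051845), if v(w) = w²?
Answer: √3387086 ≈ 1840.4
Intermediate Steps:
√(v(-579) + 3051845) = √((-579)² + 3051845) = √(335241 + 3051845) = √3387086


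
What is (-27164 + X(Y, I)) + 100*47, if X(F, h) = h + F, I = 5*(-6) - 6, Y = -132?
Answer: -22632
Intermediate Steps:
I = -36 (I = -30 - 6 = -36)
X(F, h) = F + h
(-27164 + X(Y, I)) + 100*47 = (-27164 + (-132 - 36)) + 100*47 = (-27164 - 168) + 4700 = -27332 + 4700 = -22632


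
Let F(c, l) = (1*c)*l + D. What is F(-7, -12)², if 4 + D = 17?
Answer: 9409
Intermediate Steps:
D = 13 (D = -4 + 17 = 13)
F(c, l) = 13 + c*l (F(c, l) = (1*c)*l + 13 = c*l + 13 = 13 + c*l)
F(-7, -12)² = (13 - 7*(-12))² = (13 + 84)² = 97² = 9409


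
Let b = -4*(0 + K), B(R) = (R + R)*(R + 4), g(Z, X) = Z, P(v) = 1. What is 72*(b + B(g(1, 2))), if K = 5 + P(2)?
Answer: -1008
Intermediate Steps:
K = 6 (K = 5 + 1 = 6)
B(R) = 2*R*(4 + R) (B(R) = (2*R)*(4 + R) = 2*R*(4 + R))
b = -24 (b = -4*(0 + 6) = -4*6 = -24)
72*(b + B(g(1, 2))) = 72*(-24 + 2*1*(4 + 1)) = 72*(-24 + 2*1*5) = 72*(-24 + 10) = 72*(-14) = -1008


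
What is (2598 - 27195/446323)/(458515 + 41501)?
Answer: 386506653/74389547056 ≈ 0.0051957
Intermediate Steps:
(2598 - 27195/446323)/(458515 + 41501) = (2598 - 27195*1/446323)/500016 = (2598 - 27195/446323)*(1/500016) = (1159519959/446323)*(1/500016) = 386506653/74389547056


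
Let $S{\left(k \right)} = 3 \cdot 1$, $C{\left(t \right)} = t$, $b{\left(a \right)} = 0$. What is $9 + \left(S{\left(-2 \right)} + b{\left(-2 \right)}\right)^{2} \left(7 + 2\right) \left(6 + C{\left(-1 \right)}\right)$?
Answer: $414$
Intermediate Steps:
$S{\left(k \right)} = 3$
$9 + \left(S{\left(-2 \right)} + b{\left(-2 \right)}\right)^{2} \left(7 + 2\right) \left(6 + C{\left(-1 \right)}\right) = 9 + \left(3 + 0\right)^{2} \left(7 + 2\right) \left(6 - 1\right) = 9 + 3^{2} \cdot 9 \cdot 5 = 9 + 9 \cdot 45 = 9 + 405 = 414$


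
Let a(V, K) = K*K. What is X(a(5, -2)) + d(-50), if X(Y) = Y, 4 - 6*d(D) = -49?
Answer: 77/6 ≈ 12.833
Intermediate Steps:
a(V, K) = K²
d(D) = 53/6 (d(D) = ⅔ - ⅙*(-49) = ⅔ + 49/6 = 53/6)
X(a(5, -2)) + d(-50) = (-2)² + 53/6 = 4 + 53/6 = 77/6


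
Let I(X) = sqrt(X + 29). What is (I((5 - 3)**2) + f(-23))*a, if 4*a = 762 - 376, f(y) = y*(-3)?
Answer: 13317/2 + 193*sqrt(33)/2 ≈ 7212.9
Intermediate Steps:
f(y) = -3*y
a = 193/2 (a = (762 - 376)/4 = (1/4)*386 = 193/2 ≈ 96.500)
I(X) = sqrt(29 + X)
(I((5 - 3)**2) + f(-23))*a = (sqrt(29 + (5 - 3)**2) - 3*(-23))*(193/2) = (sqrt(29 + 2**2) + 69)*(193/2) = (sqrt(29 + 4) + 69)*(193/2) = (sqrt(33) + 69)*(193/2) = (69 + sqrt(33))*(193/2) = 13317/2 + 193*sqrt(33)/2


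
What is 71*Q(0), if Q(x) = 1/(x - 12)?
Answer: -71/12 ≈ -5.9167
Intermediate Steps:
Q(x) = 1/(-12 + x)
71*Q(0) = 71/(-12 + 0) = 71/(-12) = 71*(-1/12) = -71/12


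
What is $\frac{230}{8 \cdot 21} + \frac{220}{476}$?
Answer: $\frac{2615}{1428} \approx 1.8312$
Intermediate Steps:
$\frac{230}{8 \cdot 21} + \frac{220}{476} = \frac{230}{168} + 220 \cdot \frac{1}{476} = 230 \cdot \frac{1}{168} + \frac{55}{119} = \frac{115}{84} + \frac{55}{119} = \frac{2615}{1428}$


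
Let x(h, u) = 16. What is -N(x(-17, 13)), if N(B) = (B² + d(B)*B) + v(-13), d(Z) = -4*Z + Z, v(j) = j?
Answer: 525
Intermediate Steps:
d(Z) = -3*Z
N(B) = -13 - 2*B² (N(B) = (B² + (-3*B)*B) - 13 = (B² - 3*B²) - 13 = -2*B² - 13 = -13 - 2*B²)
-N(x(-17, 13)) = -(-13 - 2*16²) = -(-13 - 2*256) = -(-13 - 512) = -1*(-525) = 525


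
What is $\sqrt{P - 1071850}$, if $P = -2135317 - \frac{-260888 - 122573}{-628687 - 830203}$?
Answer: $\frac{i \sqrt{6826006618497478990}}{1458890} \approx 1790.9 i$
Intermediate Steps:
$P = - \frac{3115193001591}{1458890}$ ($P = -2135317 - - \frac{383461}{-1458890} = -2135317 - \left(-383461\right) \left(- \frac{1}{1458890}\right) = -2135317 - \frac{383461}{1458890} = - \frac{3115193001591}{1458890} \approx -2.1353 \cdot 10^{6}$)
$\sqrt{P - 1071850} = \sqrt{- \frac{3115193001591}{1458890} - 1071850} = \sqrt{- \frac{4678904248091}{1458890}} = \frac{i \sqrt{6826006618497478990}}{1458890}$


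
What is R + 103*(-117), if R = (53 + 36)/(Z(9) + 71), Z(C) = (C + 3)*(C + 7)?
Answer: -3169324/263 ≈ -12051.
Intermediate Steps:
Z(C) = (3 + C)*(7 + C)
R = 89/263 (R = (53 + 36)/((21 + 9**2 + 10*9) + 71) = 89/((21 + 81 + 90) + 71) = 89/(192 + 71) = 89/263 ≈ 0.33840)
R + 103*(-117) = 89/263 + 103*(-117) = 89/263 - 12051 = -3169324/263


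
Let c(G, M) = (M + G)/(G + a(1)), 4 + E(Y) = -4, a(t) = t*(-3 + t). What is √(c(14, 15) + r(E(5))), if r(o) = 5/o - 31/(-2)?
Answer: √2490/12 ≈ 4.1583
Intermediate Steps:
E(Y) = -8 (E(Y) = -4 - 4 = -8)
c(G, M) = (G + M)/(-2 + G) (c(G, M) = (M + G)/(G + 1*(-3 + 1)) = (G + M)/(G + 1*(-2)) = (G + M)/(G - 2) = (G + M)/(-2 + G))
r(o) = 31/2 + 5/o (r(o) = 5/o - 31*(-½) = 5/o + 31/2 = 31/2 + 5/o)
√(c(14, 15) + r(E(5))) = √((14 + 15)/(-2 + 14) + (31/2 + 5/(-8))) = √(29/12 + (31/2 + 5*(-⅛))) = √((1/12)*29 + (31/2 - 5/8)) = √(29/12 + 119/8) = √(415/24) = √2490/12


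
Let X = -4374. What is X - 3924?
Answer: -8298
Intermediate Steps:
X - 3924 = -4374 - 3924 = -8298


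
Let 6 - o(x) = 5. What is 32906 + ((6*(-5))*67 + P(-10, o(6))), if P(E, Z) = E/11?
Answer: 339846/11 ≈ 30895.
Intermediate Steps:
o(x) = 1 (o(x) = 6 - 1*5 = 6 - 5 = 1)
P(E, Z) = E/11 (P(E, Z) = E*(1/11) = E/11)
32906 + ((6*(-5))*67 + P(-10, o(6))) = 32906 + ((6*(-5))*67 + (1/11)*(-10)) = 32906 + (-30*67 - 10/11) = 32906 + (-2010 - 10/11) = 32906 - 22120/11 = 339846/11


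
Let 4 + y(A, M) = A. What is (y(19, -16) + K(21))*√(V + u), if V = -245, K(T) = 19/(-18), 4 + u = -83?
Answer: 251*I*√83/9 ≈ 254.08*I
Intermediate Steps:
u = -87 (u = -4 - 83 = -87)
y(A, M) = -4 + A
K(T) = -19/18 (K(T) = 19*(-1/18) = -19/18)
(y(19, -16) + K(21))*√(V + u) = ((-4 + 19) - 19/18)*√(-245 - 87) = (15 - 19/18)*√(-332) = 251*(2*I*√83)/18 = 251*I*√83/9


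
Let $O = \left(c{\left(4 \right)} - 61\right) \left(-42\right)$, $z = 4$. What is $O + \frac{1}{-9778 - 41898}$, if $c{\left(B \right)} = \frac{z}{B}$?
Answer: $\frac{130223519}{51676} \approx 2520.0$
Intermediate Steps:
$c{\left(B \right)} = \frac{4}{B}$
$O = 2520$ ($O = \left(\frac{4}{4} - 61\right) \left(-42\right) = \left(4 \cdot \frac{1}{4} - 61\right) \left(-42\right) = \left(1 - 61\right) \left(-42\right) = \left(-60\right) \left(-42\right) = 2520$)
$O + \frac{1}{-9778 - 41898} = 2520 + \frac{1}{-9778 - 41898} = 2520 + \frac{1}{-51676} = 2520 - \frac{1}{51676} = \frac{130223519}{51676}$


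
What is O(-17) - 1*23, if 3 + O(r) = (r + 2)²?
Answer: 199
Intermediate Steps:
O(r) = -3 + (2 + r)² (O(r) = -3 + (r + 2)² = -3 + (2 + r)²)
O(-17) - 1*23 = (-3 + (2 - 17)²) - 1*23 = (-3 + (-15)²) - 23 = (-3 + 225) - 23 = 222 - 23 = 199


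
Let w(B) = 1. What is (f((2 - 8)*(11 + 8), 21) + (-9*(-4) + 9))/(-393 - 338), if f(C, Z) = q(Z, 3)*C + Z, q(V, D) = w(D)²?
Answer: 48/731 ≈ 0.065663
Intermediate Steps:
q(V, D) = 1 (q(V, D) = 1² = 1)
f(C, Z) = C + Z (f(C, Z) = 1*C + Z = C + Z)
(f((2 - 8)*(11 + 8), 21) + (-9*(-4) + 9))/(-393 - 338) = (((2 - 8)*(11 + 8) + 21) + (-9*(-4) + 9))/(-393 - 338) = ((-6*19 + 21) + (36 + 9))/(-731) = ((-114 + 21) + 45)*(-1/731) = (-93 + 45)*(-1/731) = -48*(-1/731) = 48/731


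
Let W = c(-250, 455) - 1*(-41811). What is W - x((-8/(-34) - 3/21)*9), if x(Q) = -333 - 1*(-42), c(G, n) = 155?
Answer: 42257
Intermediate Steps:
x(Q) = -291 (x(Q) = -333 + 42 = -291)
W = 41966 (W = 155 - 1*(-41811) = 155 + 41811 = 41966)
W - x((-8/(-34) - 3/21)*9) = 41966 - 1*(-291) = 41966 + 291 = 42257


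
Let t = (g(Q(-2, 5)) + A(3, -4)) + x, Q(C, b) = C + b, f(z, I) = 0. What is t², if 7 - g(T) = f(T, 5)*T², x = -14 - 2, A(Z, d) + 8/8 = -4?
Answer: 196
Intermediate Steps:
A(Z, d) = -5 (A(Z, d) = -1 - 4 = -5)
x = -16
g(T) = 7 (g(T) = 7 - 0*T² = 7 - 1*0 = 7 + 0 = 7)
t = -14 (t = (7 - 5) - 16 = 2 - 16 = -14)
t² = (-14)² = 196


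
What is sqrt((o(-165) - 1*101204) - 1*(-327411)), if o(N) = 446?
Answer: sqrt(226653) ≈ 476.08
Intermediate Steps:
sqrt((o(-165) - 1*101204) - 1*(-327411)) = sqrt((446 - 1*101204) - 1*(-327411)) = sqrt((446 - 101204) + 327411) = sqrt(-100758 + 327411) = sqrt(226653)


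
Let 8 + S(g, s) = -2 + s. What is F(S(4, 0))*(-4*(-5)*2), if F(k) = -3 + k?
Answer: -520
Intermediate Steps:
S(g, s) = -10 + s (S(g, s) = -8 + (-2 + s) = -10 + s)
F(S(4, 0))*(-4*(-5)*2) = (-3 + (-10 + 0))*(-4*(-5)*2) = (-3 - 10)*(20*2) = -13*40 = -520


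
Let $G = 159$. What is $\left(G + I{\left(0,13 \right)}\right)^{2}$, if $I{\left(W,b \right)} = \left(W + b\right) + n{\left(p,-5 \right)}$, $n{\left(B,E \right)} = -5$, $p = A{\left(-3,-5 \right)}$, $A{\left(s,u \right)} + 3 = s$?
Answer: $27889$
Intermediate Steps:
$A{\left(s,u \right)} = -3 + s$
$p = -6$ ($p = -3 - 3 = -6$)
$I{\left(W,b \right)} = -5 + W + b$ ($I{\left(W,b \right)} = \left(W + b\right) - 5 = -5 + W + b$)
$\left(G + I{\left(0,13 \right)}\right)^{2} = \left(159 + \left(-5 + 0 + 13\right)\right)^{2} = \left(159 + 8\right)^{2} = 167^{2} = 27889$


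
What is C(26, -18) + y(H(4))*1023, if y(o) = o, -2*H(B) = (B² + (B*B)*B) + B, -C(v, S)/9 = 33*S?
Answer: -37620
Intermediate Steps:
C(v, S) = -297*S
H(B) = -B/2 - B²/2 - B³/2 (H(B) = -((B² + (B*B)*B) + B)/2 = -((B² + B²*B) + B)/2 = -((B² + B³) + B)/2 = -(B + B² + B³)/2 = -B/2 - B²/2 - B³/2)
C(26, -18) + y(H(4))*1023 = -297*(-18) - ½*4*(1 + 4 + 4²)*1023 = 5346 - ½*4*(1 + 4 + 16)*1023 = 5346 - ½*4*21*1023 = 5346 - 42*1023 = 5346 - 42966 = -37620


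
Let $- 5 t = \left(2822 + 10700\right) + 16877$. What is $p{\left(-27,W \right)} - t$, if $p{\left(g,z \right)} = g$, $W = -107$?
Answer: $\frac{30264}{5} \approx 6052.8$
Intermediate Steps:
$t = - \frac{30399}{5}$ ($t = - \frac{\left(2822 + 10700\right) + 16877}{5} = - \frac{13522 + 16877}{5} = \left(- \frac{1}{5}\right) 30399 = - \frac{30399}{5} \approx -6079.8$)
$p{\left(-27,W \right)} - t = -27 - - \frac{30399}{5} = -27 + \frac{30399}{5} = \frac{30264}{5}$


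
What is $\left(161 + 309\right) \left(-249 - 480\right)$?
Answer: $-342630$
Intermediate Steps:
$\left(161 + 309\right) \left(-249 - 480\right) = 470 \left(-729\right) = -342630$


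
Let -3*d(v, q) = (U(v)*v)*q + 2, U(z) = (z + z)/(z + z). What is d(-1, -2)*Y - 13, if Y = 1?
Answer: -43/3 ≈ -14.333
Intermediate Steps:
U(z) = 1 (U(z) = (2*z)/((2*z)) = (2*z)*(1/(2*z)) = 1)
d(v, q) = -⅔ - q*v/3 (d(v, q) = -((1*v)*q + 2)/3 = -(v*q + 2)/3 = -(q*v + 2)/3 = -(2 + q*v)/3 = -⅔ - q*v/3)
d(-1, -2)*Y - 13 = (-⅔ - ⅓*(-2)*(-1))*1 - 13 = (-⅔ - ⅔)*1 - 13 = -4/3*1 - 13 = -4/3 - 13 = -43/3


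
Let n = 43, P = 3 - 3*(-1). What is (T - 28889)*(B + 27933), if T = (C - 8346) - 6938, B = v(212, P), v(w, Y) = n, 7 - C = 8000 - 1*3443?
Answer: -1363074648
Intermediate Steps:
C = -4550 (C = 7 - (8000 - 1*3443) = 7 - (8000 - 3443) = 7 - 1*4557 = 7 - 4557 = -4550)
P = 6 (P = 3 + 3 = 6)
v(w, Y) = 43
B = 43
T = -19834 (T = (-4550 - 8346) - 6938 = -12896 - 6938 = -19834)
(T - 28889)*(B + 27933) = (-19834 - 28889)*(43 + 27933) = -48723*27976 = -1363074648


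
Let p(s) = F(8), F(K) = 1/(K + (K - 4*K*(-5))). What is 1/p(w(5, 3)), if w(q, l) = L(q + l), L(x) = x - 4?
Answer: 176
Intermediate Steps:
L(x) = -4 + x
w(q, l) = -4 + l + q (w(q, l) = -4 + (q + l) = -4 + (l + q) = -4 + l + q)
F(K) = 1/(22*K) (F(K) = 1/(K + (K + 20*K)) = 1/(K + 21*K) = 1/(22*K))
p(s) = 1/176 (p(s) = (1/22)/8 = (1/22)*(⅛) = 1/176)
1/p(w(5, 3)) = 1/(1/176) = 176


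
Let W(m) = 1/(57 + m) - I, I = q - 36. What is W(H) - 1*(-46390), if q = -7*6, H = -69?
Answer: 557615/12 ≈ 46468.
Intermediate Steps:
q = -42
I = -78 (I = -42 - 36 = -78)
W(m) = 78 + 1/(57 + m) (W(m) = 1/(57 + m) - 1*(-78) = 1/(57 + m) + 78 = 78 + 1/(57 + m))
W(H) - 1*(-46390) = (4447 + 78*(-69))/(57 - 69) - 1*(-46390) = (4447 - 5382)/(-12) + 46390 = -1/12*(-935) + 46390 = 935/12 + 46390 = 557615/12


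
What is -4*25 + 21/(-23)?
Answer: -2321/23 ≈ -100.91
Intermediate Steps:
-4*25 + 21/(-23) = -100 + 21*(-1/23) = -100 - 21/23 = -2321/23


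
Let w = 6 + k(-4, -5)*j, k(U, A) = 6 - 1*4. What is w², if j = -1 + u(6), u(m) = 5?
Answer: 196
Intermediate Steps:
k(U, A) = 2 (k(U, A) = 6 - 4 = 2)
j = 4 (j = -1 + 5 = 4)
w = 14 (w = 6 + 2*4 = 6 + 8 = 14)
w² = 14² = 196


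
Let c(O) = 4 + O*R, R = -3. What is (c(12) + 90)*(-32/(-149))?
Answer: 1856/149 ≈ 12.456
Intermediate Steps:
c(O) = 4 - 3*O (c(O) = 4 + O*(-3) = 4 - 3*O)
(c(12) + 90)*(-32/(-149)) = ((4 - 3*12) + 90)*(-32/(-149)) = ((4 - 36) + 90)*(-32*(-1/149)) = (-32 + 90)*(32/149) = 58*(32/149) = 1856/149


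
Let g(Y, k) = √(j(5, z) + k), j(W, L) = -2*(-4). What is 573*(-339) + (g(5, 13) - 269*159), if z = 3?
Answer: -237018 + √21 ≈ -2.3701e+5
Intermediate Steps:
j(W, L) = 8
g(Y, k) = √(8 + k)
573*(-339) + (g(5, 13) - 269*159) = 573*(-339) + (√(8 + 13) - 269*159) = -194247 + (√21 - 42771) = -194247 + (-42771 + √21) = -237018 + √21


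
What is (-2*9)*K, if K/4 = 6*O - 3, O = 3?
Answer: -1080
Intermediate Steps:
K = 60 (K = 4*(6*3 - 3) = 4*(18 - 3) = 4*15 = 60)
(-2*9)*K = -2*9*60 = -18*60 = -1080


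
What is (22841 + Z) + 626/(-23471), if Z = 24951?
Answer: 1121725406/23471 ≈ 47792.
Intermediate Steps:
(22841 + Z) + 626/(-23471) = (22841 + 24951) + 626/(-23471) = 47792 + 626*(-1/23471) = 47792 - 626/23471 = 1121725406/23471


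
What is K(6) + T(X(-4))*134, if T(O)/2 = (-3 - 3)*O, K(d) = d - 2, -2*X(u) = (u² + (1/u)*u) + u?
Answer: 10456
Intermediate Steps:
X(u) = -½ - u/2 - u²/2 (X(u) = -((u² + (1/u)*u) + u)/2 = -((u² + u/u) + u)/2 = -((u² + 1) + u)/2 = -((1 + u²) + u)/2 = -(1 + u + u²)/2 = -½ - u/2 - u²/2)
K(d) = -2 + d
T(O) = -12*O (T(O) = 2*((-3 - 3)*O) = 2*(-6*O) = -12*O)
K(6) + T(X(-4))*134 = (-2 + 6) - 12*(-½ - ½*(-4) - ½*(-4)²)*134 = 4 - 12*(-½ + 2 - ½*16)*134 = 4 - 12*(-½ + 2 - 8)*134 = 4 - 12*(-13/2)*134 = 4 + 78*134 = 4 + 10452 = 10456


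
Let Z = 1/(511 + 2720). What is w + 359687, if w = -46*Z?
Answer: 1162148651/3231 ≈ 3.5969e+5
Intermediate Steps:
Z = 1/3231 ≈ 0.00030950
w = -46/3231 (w = -46*1/3231 = -46/3231 ≈ -0.014237)
w + 359687 = -46/3231 + 359687 = 1162148651/3231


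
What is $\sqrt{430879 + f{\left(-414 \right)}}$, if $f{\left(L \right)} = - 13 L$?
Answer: $\sqrt{436261} \approx 660.5$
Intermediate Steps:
$\sqrt{430879 + f{\left(-414 \right)}} = \sqrt{430879 - -5382} = \sqrt{430879 + 5382} = \sqrt{436261}$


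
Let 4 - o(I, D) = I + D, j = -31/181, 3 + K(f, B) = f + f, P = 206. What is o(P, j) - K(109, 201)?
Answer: -75446/181 ≈ -416.83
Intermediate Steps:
K(f, B) = -3 + 2*f (K(f, B) = -3 + (f + f) = -3 + 2*f)
j = -31/181 (j = -31*1/181 = -31/181 ≈ -0.17127)
o(I, D) = 4 - D - I (o(I, D) = 4 - (I + D) = 4 - (D + I) = 4 + (-D - I) = 4 - D - I)
o(P, j) - K(109, 201) = (4 - 1*(-31/181) - 1*206) - (-3 + 2*109) = (4 + 31/181 - 206) - (-3 + 218) = -36531/181 - 1*215 = -36531/181 - 215 = -75446/181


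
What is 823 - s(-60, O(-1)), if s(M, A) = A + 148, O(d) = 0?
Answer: 675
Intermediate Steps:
s(M, A) = 148 + A
823 - s(-60, O(-1)) = 823 - (148 + 0) = 823 - 1*148 = 823 - 148 = 675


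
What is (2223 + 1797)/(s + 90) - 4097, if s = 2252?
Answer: -4795577/1171 ≈ -4095.3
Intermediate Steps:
(2223 + 1797)/(s + 90) - 4097 = (2223 + 1797)/(2252 + 90) - 4097 = 4020/2342 - 4097 = 4020*(1/2342) - 4097 = 2010/1171 - 4097 = -4795577/1171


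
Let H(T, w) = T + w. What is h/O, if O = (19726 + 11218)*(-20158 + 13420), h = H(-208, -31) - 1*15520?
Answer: 5253/69500224 ≈ 7.5583e-5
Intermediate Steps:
h = -15759 (h = (-208 - 31) - 1*15520 = -239 - 15520 = -15759)
O = -208500672 (O = 30944*(-6738) = -208500672)
h/O = -15759/(-208500672) = -15759*(-1/208500672) = 5253/69500224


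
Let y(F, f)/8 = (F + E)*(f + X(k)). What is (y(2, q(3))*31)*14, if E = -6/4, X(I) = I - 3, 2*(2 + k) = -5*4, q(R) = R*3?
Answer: -10416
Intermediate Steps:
q(R) = 3*R
k = -12 (k = -2 + (-5*4)/2 = -2 + (½)*(-20) = -2 - 10 = -12)
X(I) = -3 + I
E = -3/2 (E = -6*¼ = -3/2 ≈ -1.5000)
y(F, f) = 8*(-15 + f)*(-3/2 + F) (y(F, f) = 8*((F - 3/2)*(f + (-3 - 12))) = 8*((-3/2 + F)*(f - 15)) = 8*((-3/2 + F)*(-15 + f)) = 8*((-15 + f)*(-3/2 + F)) = 8*(-15 + f)*(-3/2 + F))
(y(2, q(3))*31)*14 = ((180 - 120*2 - 36*3 + 8*2*(3*3))*31)*14 = ((180 - 240 - 12*9 + 8*2*9)*31)*14 = ((180 - 240 - 108 + 144)*31)*14 = -24*31*14 = -744*14 = -10416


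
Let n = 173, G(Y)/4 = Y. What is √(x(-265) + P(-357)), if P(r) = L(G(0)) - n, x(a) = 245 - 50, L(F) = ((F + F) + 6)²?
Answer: √58 ≈ 7.6158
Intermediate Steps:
G(Y) = 4*Y
L(F) = (6 + 2*F)² (L(F) = (2*F + 6)² = (6 + 2*F)²)
x(a) = 195
P(r) = -137 (P(r) = 4*(3 + 4*0)² - 1*173 = 4*(3 + 0)² - 173 = 4*3² - 173 = 4*9 - 173 = 36 - 173 = -137)
√(x(-265) + P(-357)) = √(195 - 137) = √58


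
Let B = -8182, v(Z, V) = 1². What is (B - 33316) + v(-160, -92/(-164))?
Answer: -41497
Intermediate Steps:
v(Z, V) = 1
(B - 33316) + v(-160, -92/(-164)) = (-8182 - 33316) + 1 = -41498 + 1 = -41497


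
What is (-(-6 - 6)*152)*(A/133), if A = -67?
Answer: -6432/7 ≈ -918.86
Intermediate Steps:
(-(-6 - 6)*152)*(A/133) = (-(-6 - 6)*152)*(-67/133) = (-1*(-12)*152)*(-67*1/133) = (12*152)*(-67/133) = 1824*(-67/133) = -6432/7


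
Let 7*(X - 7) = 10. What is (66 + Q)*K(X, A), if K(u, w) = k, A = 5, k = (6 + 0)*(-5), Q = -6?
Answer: -1800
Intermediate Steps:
X = 59/7 (X = 7 + (⅐)*10 = 7 + 10/7 = 59/7 ≈ 8.4286)
k = -30 (k = 6*(-5) = -30)
K(u, w) = -30
(66 + Q)*K(X, A) = (66 - 6)*(-30) = 60*(-30) = -1800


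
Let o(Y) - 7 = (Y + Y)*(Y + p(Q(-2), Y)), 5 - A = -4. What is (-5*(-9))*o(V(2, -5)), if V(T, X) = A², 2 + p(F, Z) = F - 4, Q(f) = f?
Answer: 532485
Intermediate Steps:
A = 9 (A = 5 - 1*(-4) = 5 + 4 = 9)
p(F, Z) = -6 + F (p(F, Z) = -2 + (F - 4) = -2 + (-4 + F) = -6 + F)
V(T, X) = 81 (V(T, X) = 9² = 81)
o(Y) = 7 + 2*Y*(-8 + Y) (o(Y) = 7 + (Y + Y)*(Y + (-6 - 2)) = 7 + (2*Y)*(Y - 8) = 7 + (2*Y)*(-8 + Y) = 7 + 2*Y*(-8 + Y))
(-5*(-9))*o(V(2, -5)) = (-5*(-9))*(7 - 16*81 + 2*81²) = 45*(7 - 1296 + 2*6561) = 45*(7 - 1296 + 13122) = 45*11833 = 532485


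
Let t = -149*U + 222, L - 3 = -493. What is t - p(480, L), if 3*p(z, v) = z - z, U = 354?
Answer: -52524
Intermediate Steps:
L = -490 (L = 3 - 493 = -490)
p(z, v) = 0 (p(z, v) = (z - z)/3 = (⅓)*0 = 0)
t = -52524 (t = -149*354 + 222 = -52746 + 222 = -52524)
t - p(480, L) = -52524 - 1*0 = -52524 + 0 = -52524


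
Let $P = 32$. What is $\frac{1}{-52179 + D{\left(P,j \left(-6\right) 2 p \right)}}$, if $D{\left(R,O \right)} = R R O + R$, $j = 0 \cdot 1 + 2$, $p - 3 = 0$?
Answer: $- \frac{1}{125875} \approx -7.9444 \cdot 10^{-6}$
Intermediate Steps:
$p = 3$ ($p = 3 + 0 = 3$)
$j = 2$ ($j = 0 + 2 = 2$)
$D{\left(R,O \right)} = R + O R^{2}$ ($D{\left(R,O \right)} = R^{2} O + R = O R^{2} + R = R + O R^{2}$)
$\frac{1}{-52179 + D{\left(P,j \left(-6\right) 2 p \right)}} = \frac{1}{-52179 + 32 \left(1 + 2 \left(-6\right) 2 \cdot 3 \cdot 32\right)} = \frac{1}{-52179 + 32 \left(1 + \left(-12\right) 6 \cdot 32\right)} = \frac{1}{-52179 + 32 \left(1 - 2304\right)} = \frac{1}{-52179 + 32 \left(-2303\right)} = \frac{1}{-52179 - 73696} = \frac{1}{-125875} = - \frac{1}{125875}$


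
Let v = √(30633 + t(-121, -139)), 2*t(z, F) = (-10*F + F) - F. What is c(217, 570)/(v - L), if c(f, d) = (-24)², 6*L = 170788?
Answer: -36890208/1822963321 - 5184*√1958/1822963321 ≈ -0.020362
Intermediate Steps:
L = 85394/3 (L = (⅙)*170788 = 85394/3 ≈ 28465.)
c(f, d) = 576
t(z, F) = -5*F (t(z, F) = ((-10*F + F) - F)/2 = (-9*F - F)/2 = (-10*F)/2 = -5*F)
v = 4*√1958 (v = √(30633 - 5*(-139)) = √(30633 + 695) = √31328 = 4*√1958 ≈ 177.00)
c(217, 570)/(v - L) = 576/(4*√1958 - 1*85394/3) = 576/(4*√1958 - 85394/3) = 576/(-85394/3 + 4*√1958)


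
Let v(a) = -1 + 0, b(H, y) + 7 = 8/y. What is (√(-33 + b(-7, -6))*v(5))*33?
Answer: -22*I*√93 ≈ -212.16*I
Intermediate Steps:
b(H, y) = -7 + 8/y
v(a) = -1
(√(-33 + b(-7, -6))*v(5))*33 = (√(-33 + (-7 + 8/(-6)))*(-1))*33 = (√(-33 + (-7 + 8*(-⅙)))*(-1))*33 = (√(-33 + (-7 - 4/3))*(-1))*33 = (√(-33 - 25/3)*(-1))*33 = (√(-124/3)*(-1))*33 = ((2*I*√93/3)*(-1))*33 = -2*I*√93/3*33 = -22*I*√93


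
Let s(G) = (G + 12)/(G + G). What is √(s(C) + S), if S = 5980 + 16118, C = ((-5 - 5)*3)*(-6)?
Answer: √4972170/15 ≈ 148.66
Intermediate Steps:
C = 180 (C = -10*3*(-6) = -30*(-6) = 180)
S = 22098
s(G) = (12 + G)/(2*G) (s(G) = (12 + G)/((2*G)) = (12 + G)*(1/(2*G)) = (12 + G)/(2*G))
√(s(C) + S) = √((½)*(12 + 180)/180 + 22098) = √((½)*(1/180)*192 + 22098) = √(8/15 + 22098) = √(331478/15) = √4972170/15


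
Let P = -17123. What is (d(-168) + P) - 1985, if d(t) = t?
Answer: -19276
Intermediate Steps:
(d(-168) + P) - 1985 = (-168 - 17123) - 1985 = -17291 - 1985 = -19276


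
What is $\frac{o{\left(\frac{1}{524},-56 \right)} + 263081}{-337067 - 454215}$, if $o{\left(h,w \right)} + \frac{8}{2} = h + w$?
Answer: $- \frac{137823005}{414631768} \approx -0.3324$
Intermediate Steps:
$o{\left(h,w \right)} = -4 + h + w$ ($o{\left(h,w \right)} = -4 + \left(h + w\right) = -4 + h + w$)
$\frac{o{\left(\frac{1}{524},-56 \right)} + 263081}{-337067 - 454215} = \frac{\left(-4 + \frac{1}{524} - 56\right) + 263081}{-337067 - 454215} = \frac{\left(-4 + \frac{1}{524} - 56\right) + 263081}{-791282} = \left(- \frac{31439}{524} + 263081\right) \left(- \frac{1}{791282}\right) = \frac{137823005}{524} \left(- \frac{1}{791282}\right) = - \frac{137823005}{414631768}$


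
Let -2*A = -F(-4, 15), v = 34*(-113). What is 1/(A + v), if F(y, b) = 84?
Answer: -1/3800 ≈ -0.00026316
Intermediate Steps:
v = -3842
A = 42 (A = -(-1)*84/2 = -½*(-84) = 42)
1/(A + v) = 1/(42 - 3842) = 1/(-3800) = -1/3800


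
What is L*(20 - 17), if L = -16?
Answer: -48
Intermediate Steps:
L*(20 - 17) = -16*(20 - 17) = -16*3 = -48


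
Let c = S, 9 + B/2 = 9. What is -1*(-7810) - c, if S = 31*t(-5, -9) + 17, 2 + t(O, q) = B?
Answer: 7855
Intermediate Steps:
B = 0 (B = -18 + 2*9 = -18 + 18 = 0)
t(O, q) = -2 (t(O, q) = -2 + 0 = -2)
S = -45 (S = 31*(-2) + 17 = -62 + 17 = -45)
c = -45
-1*(-7810) - c = -1*(-7810) - 1*(-45) = 7810 + 45 = 7855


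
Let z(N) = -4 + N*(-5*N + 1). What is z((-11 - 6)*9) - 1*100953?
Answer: -218155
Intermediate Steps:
z(N) = -4 + N*(1 - 5*N)
z((-11 - 6)*9) - 1*100953 = (-4 + (-11 - 6)*9 - 5*81*(-11 - 6)**2) - 1*100953 = (-4 - 17*9 - 5*(-17*9)**2) - 100953 = (-4 - 153 - 5*(-153)**2) - 100953 = (-4 - 153 - 5*23409) - 100953 = (-4 - 153 - 117045) - 100953 = -117202 - 100953 = -218155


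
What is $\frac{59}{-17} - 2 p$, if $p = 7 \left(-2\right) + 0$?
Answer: $\frac{417}{17} \approx 24.529$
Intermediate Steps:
$p = -14$ ($p = -14 + 0 = -14$)
$\frac{59}{-17} - 2 p = \frac{59}{-17} - -28 = 59 \left(- \frac{1}{17}\right) + 28 = - \frac{59}{17} + 28 = \frac{417}{17}$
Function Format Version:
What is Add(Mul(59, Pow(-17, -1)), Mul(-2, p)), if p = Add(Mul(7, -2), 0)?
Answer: Rational(417, 17) ≈ 24.529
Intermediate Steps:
p = -14 (p = Add(-14, 0) = -14)
Add(Mul(59, Pow(-17, -1)), Mul(-2, p)) = Add(Mul(59, Pow(-17, -1)), Mul(-2, -14)) = Add(Mul(59, Rational(-1, 17)), 28) = Add(Rational(-59, 17), 28) = Rational(417, 17)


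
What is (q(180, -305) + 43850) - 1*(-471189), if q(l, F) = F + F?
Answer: 514429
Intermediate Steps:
q(l, F) = 2*F
(q(180, -305) + 43850) - 1*(-471189) = (2*(-305) + 43850) - 1*(-471189) = (-610 + 43850) + 471189 = 43240 + 471189 = 514429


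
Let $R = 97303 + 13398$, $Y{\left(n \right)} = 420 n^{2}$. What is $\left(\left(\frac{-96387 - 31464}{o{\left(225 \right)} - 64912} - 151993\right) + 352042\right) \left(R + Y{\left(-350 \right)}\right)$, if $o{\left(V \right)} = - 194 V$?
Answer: $\frac{1119787435587859689}{108562} \approx 1.0315 \cdot 10^{13}$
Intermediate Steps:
$R = 110701$
$\left(\left(\frac{-96387 - 31464}{o{\left(225 \right)} - 64912} - 151993\right) + 352042\right) \left(R + Y{\left(-350 \right)}\right) = \left(\left(\frac{-96387 - 31464}{\left(-194\right) 225 - 64912} - 151993\right) + 352042\right) \left(110701 + 420 \left(-350\right)^{2}\right) = \left(\left(- \frac{127851}{-43650 - 64912} - 151993\right) + 352042\right) \left(110701 + 420 \cdot 122500\right) = \left(\left(- \frac{127851}{-108562} - 151993\right) + 352042\right) \left(110701 + 51450000\right) = \left(\left(\left(-127851\right) \left(- \frac{1}{108562}\right) - 151993\right) + 352042\right) 51560701 = \left(\left(\frac{127851}{108562} - 151993\right) + 352042\right) 51560701 = \left(- \frac{16500536215}{108562} + 352042\right) 51560701 = \frac{21717847389}{108562} \cdot 51560701 = \frac{1119787435587859689}{108562}$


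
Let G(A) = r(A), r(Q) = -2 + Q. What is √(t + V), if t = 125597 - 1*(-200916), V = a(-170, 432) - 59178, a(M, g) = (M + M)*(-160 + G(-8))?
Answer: √325135 ≈ 570.21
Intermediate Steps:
G(A) = -2 + A
a(M, g) = -340*M (a(M, g) = (M + M)*(-160 + (-2 - 8)) = (2*M)*(-160 - 10) = (2*M)*(-170) = -340*M)
V = -1378 (V = -340*(-170) - 59178 = 57800 - 59178 = -1378)
t = 326513 (t = 125597 + 200916 = 326513)
√(t + V) = √(326513 - 1378) = √325135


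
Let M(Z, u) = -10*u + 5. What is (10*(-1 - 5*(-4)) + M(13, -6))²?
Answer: 65025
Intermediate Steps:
M(Z, u) = 5 - 10*u
(10*(-1 - 5*(-4)) + M(13, -6))² = (10*(-1 - 5*(-4)) + (5 - 10*(-6)))² = (10*(-1 + 20) + (5 + 60))² = (10*19 + 65)² = (190 + 65)² = 255² = 65025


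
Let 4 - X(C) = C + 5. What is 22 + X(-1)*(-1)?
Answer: 22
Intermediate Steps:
X(C) = -1 - C (X(C) = 4 - (C + 5) = 4 - (5 + C) = 4 + (-5 - C) = -1 - C)
22 + X(-1)*(-1) = 22 + (-1 - 1*(-1))*(-1) = 22 + (-1 + 1)*(-1) = 22 + 0*(-1) = 22 + 0 = 22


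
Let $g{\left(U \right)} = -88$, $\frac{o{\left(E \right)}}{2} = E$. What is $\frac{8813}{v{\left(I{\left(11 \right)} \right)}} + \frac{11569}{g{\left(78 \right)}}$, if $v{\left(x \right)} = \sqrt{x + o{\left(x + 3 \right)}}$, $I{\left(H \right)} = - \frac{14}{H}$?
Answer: $- \frac{11569}{88} + \frac{8813 \sqrt{66}}{12} \approx 5835.0$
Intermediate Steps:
$o{\left(E \right)} = 2 E$
$v{\left(x \right)} = \sqrt{6 + 3 x}$ ($v{\left(x \right)} = \sqrt{x + 2 \left(x + 3\right)} = \sqrt{x + 2 \left(3 + x\right)} = \sqrt{x + \left(6 + 2 x\right)} = \sqrt{6 + 3 x}$)
$\frac{8813}{v{\left(I{\left(11 \right)} \right)}} + \frac{11569}{g{\left(78 \right)}} = \frac{8813}{\sqrt{6 + 3 \left(- \frac{14}{11}\right)}} + \frac{11569}{-88} = \frac{8813}{\sqrt{6 + 3 \left(\left(-14\right) \frac{1}{11}\right)}} + 11569 \left(- \frac{1}{88}\right) = \frac{8813}{\sqrt{6 + 3 \left(- \frac{14}{11}\right)}} - \frac{11569}{88} = \frac{8813}{\sqrt{6 - \frac{42}{11}}} - \frac{11569}{88} = \frac{8813}{\sqrt{\frac{24}{11}}} - \frac{11569}{88} = \frac{8813}{\frac{2}{11} \sqrt{66}} - \frac{11569}{88} = 8813 \frac{\sqrt{66}}{12} - \frac{11569}{88} = \frac{8813 \sqrt{66}}{12} - \frac{11569}{88} = - \frac{11569}{88} + \frac{8813 \sqrt{66}}{12}$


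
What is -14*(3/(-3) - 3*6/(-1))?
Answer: -238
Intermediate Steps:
-14*(3/(-3) - 3*6/(-1)) = -14*(3*(-⅓) - 18*(-1)) = -14*(-1 + 18) = -14*17 = -238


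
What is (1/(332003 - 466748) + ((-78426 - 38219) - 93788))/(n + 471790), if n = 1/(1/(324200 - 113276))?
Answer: -14177397293/45996148965 ≈ -0.30823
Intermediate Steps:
n = 210924 (n = 1/(1/210924) = 210924)
(1/(332003 - 466748) + ((-78426 - 38219) - 93788))/(n + 471790) = (1/(332003 - 466748) + ((-78426 - 38219) - 93788))/(210924 + 471790) = (1/(-134745) + (-116645 - 93788))/682714 = (-1/134745 - 210433)*(1/682714) = -28354794586/134745*1/682714 = -14177397293/45996148965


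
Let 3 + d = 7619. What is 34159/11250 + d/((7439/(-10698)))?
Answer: -916350531199/83688750 ≈ -10950.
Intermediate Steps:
d = 7616 (d = -3 + 7619 = 7616)
34159/11250 + d/((7439/(-10698))) = 34159/11250 + 7616/((7439/(-10698))) = 34159*(1/11250) + 7616/((7439*(-1/10698))) = 34159/11250 + 7616/(-7439/10698) = 34159/11250 + 7616*(-10698/7439) = 34159/11250 - 81475968/7439 = -916350531199/83688750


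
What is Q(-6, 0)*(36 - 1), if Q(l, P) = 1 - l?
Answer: 245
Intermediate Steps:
Q(-6, 0)*(36 - 1) = (1 - 1*(-6))*(36 - 1) = (1 + 6)*35 = 7*35 = 245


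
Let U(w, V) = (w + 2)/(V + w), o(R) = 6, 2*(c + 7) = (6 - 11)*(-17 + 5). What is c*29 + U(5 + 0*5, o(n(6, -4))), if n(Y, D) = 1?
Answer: 7344/11 ≈ 667.64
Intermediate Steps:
c = 23 (c = -7 + ((6 - 11)*(-17 + 5))/2 = -7 + (-5*(-12))/2 = -7 + (½)*60 = -7 + 30 = 23)
U(w, V) = (2 + w)/(V + w)
c*29 + U(5 + 0*5, o(n(6, -4))) = 23*29 + (2 + (5 + 0*5))/(6 + (5 + 0*5)) = 667 + (2 + (5 + 0))/(6 + (5 + 0)) = 667 + (2 + 5)/(6 + 5) = 667 + 7/11 = 7344/11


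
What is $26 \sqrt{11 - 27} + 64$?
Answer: $64 + 104 i \approx 64.0 + 104.0 i$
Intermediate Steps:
$26 \sqrt{11 - 27} + 64 = 26 \sqrt{-16} + 64 = 26 \cdot 4 i + 64 = 104 i + 64 = 64 + 104 i$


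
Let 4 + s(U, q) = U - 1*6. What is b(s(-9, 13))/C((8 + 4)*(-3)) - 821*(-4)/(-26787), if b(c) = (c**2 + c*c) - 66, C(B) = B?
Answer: -1474208/80361 ≈ -18.345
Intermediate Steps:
s(U, q) = -10 + U (s(U, q) = -4 + (U - 1*6) = -4 + (U - 6) = -4 + (-6 + U) = -10 + U)
b(c) = -66 + 2*c**2 (b(c) = (c**2 + c**2) - 66 = 2*c**2 - 66 = -66 + 2*c**2)
b(s(-9, 13))/C((8 + 4)*(-3)) - 821*(-4)/(-26787) = (-66 + 2*(-10 - 9)**2)/(((8 + 4)*(-3))) - 821*(-4)/(-26787) = (-66 + 2*(-19)**2)/((12*(-3))) + 3284*(-1/26787) = (-66 + 2*361)/(-36) - 3284/26787 = (-66 + 722)*(-1/36) - 3284/26787 = 656*(-1/36) - 3284/26787 = -164/9 - 3284/26787 = -1474208/80361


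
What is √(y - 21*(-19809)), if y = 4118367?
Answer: 2*√1133589 ≈ 2129.4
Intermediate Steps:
√(y - 21*(-19809)) = √(4118367 - 21*(-19809)) = √(4118367 + 415989) = √4534356 = 2*√1133589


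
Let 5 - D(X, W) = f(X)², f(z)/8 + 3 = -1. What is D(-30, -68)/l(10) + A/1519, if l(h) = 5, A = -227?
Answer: -1548996/7595 ≈ -203.95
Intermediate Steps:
f(z) = -32 (f(z) = -24 + 8*(-1) = -24 - 8 = -32)
D(X, W) = -1019 (D(X, W) = 5 - 1*(-32)² = 5 - 1*1024 = 5 - 1024 = -1019)
D(-30, -68)/l(10) + A/1519 = -1019/5 - 227/1519 = -1548996/7595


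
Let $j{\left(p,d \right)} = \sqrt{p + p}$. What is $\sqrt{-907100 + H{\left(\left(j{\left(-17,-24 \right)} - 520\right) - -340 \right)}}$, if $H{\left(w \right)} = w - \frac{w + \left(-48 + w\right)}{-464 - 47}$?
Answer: $\frac{\sqrt{-236910069368 + 262143 i \sqrt{34}}}{511} \approx 0.0030728 + 952.51 i$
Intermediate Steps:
$j{\left(p,d \right)} = \sqrt{2} \sqrt{p}$ ($j{\left(p,d \right)} = \sqrt{2 p} = \sqrt{2} \sqrt{p}$)
$H{\left(w \right)} = - \frac{48}{511} + \frac{513 w}{511}$ ($H{\left(w \right)} = w - \frac{-48 + 2 w}{-511} = w - \left(-48 + 2 w\right) \left(- \frac{1}{511}\right) = w - \left(\frac{48}{511} - \frac{2 w}{511}\right) = w + \left(- \frac{48}{511} + \frac{2 w}{511}\right) = - \frac{48}{511} + \frac{513 w}{511}$)
$\sqrt{-907100 + H{\left(\left(j{\left(-17,-24 \right)} - 520\right) - -340 \right)}} = \sqrt{-907100 - \left(\frac{48}{511} - \frac{513 \left(\left(\sqrt{2} \sqrt{-17} - 520\right) - -340\right)}{511}\right)} = \sqrt{-907100 - \left(\frac{48}{511} - \frac{513 \left(\left(\sqrt{2} i \sqrt{17} - 520\right) + 340\right)}{511}\right)} = \sqrt{-907100 - \left(\frac{48}{511} - \frac{513 \left(\left(i \sqrt{34} - 520\right) + 340\right)}{511}\right)} = \sqrt{-907100 - \left(\frac{48}{511} - \frac{513 \left(\left(-520 + i \sqrt{34}\right) + 340\right)}{511}\right)} = \sqrt{-907100 - \left(\frac{48}{511} - \frac{513 \left(-180 + i \sqrt{34}\right)}{511}\right)} = \sqrt{-907100 - \left(\frac{92388}{511} - \frac{513 i \sqrt{34}}{511}\right)} = \sqrt{- \frac{463620488}{511} + \frac{513 i \sqrt{34}}{511}}$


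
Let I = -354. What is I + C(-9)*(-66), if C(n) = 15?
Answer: -1344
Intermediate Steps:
I + C(-9)*(-66) = -354 + 15*(-66) = -354 - 990 = -1344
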